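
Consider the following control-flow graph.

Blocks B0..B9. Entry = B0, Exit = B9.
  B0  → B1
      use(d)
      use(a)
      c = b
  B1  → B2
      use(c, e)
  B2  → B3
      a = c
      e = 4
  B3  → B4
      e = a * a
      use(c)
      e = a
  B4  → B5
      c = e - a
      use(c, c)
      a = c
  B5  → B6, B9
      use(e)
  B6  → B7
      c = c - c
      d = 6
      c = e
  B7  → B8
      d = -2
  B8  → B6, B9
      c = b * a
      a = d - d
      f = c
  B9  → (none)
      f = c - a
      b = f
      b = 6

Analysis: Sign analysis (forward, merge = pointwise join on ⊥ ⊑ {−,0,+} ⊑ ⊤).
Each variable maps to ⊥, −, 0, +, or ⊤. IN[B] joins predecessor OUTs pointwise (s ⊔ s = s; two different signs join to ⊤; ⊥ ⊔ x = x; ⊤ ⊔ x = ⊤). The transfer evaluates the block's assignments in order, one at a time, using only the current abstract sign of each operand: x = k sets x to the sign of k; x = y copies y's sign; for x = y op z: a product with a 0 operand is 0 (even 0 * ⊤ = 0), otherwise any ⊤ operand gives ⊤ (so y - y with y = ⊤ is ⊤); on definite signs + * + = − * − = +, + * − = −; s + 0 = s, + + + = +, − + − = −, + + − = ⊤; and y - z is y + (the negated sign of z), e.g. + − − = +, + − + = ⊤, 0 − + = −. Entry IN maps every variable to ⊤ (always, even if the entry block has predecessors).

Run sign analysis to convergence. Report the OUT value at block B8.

Fixpoint table:
  B0:  IN=(all ⊤)  OUT=(all ⊤)
  B1:  IN=(all ⊤)  OUT=(all ⊤)
  B2:  IN=(all ⊤)  OUT={e:+; rest ⊤}
  B3:  IN={e:+; rest ⊤}  OUT=(all ⊤)
  B4:  IN=(all ⊤)  OUT=(all ⊤)
  B5:  IN=(all ⊤)  OUT=(all ⊤)
  B6:  IN=(all ⊤)  OUT={d:+; rest ⊤}
  B7:  IN={d:+; rest ⊤}  OUT={d:-; rest ⊤}
  B8:  IN={d:-; rest ⊤}  OUT={d:-; rest ⊤}
  B9:  IN=(all ⊤)  OUT={b:+; rest ⊤}

Merge at B8: IN[B8] = OUT[B7] = {a: ⊤, b: ⊤, c: ⊤, d: -, e: ⊤, f: ⊤}
Applying B8's transfer function to that IN value gives OUT[B8] (row B8 above).

Answer: {a: ⊤, b: ⊤, c: ⊤, d: -, e: ⊤, f: ⊤}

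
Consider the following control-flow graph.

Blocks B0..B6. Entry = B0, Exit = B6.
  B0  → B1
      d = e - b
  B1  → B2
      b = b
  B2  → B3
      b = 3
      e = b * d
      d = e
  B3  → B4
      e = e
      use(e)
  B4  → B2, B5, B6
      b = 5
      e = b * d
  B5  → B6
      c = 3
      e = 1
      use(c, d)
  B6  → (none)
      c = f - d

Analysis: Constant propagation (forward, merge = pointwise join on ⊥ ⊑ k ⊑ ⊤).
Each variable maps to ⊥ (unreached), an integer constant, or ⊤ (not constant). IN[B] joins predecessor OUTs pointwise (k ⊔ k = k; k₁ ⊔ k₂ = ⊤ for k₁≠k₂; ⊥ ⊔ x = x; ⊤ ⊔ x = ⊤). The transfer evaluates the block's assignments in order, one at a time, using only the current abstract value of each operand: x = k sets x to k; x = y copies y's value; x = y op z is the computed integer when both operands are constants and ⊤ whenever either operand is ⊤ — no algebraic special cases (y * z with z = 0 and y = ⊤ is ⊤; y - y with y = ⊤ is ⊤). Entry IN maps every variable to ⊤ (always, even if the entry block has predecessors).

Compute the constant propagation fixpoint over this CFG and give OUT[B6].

Answer: {a: ⊤, b: 5, c: ⊤, d: ⊤, e: ⊤, f: ⊤}

Trace:
Per-block solution:
  B0:  IN=(all ⊤)  OUT=(all ⊤)
  B1:  IN=(all ⊤)  OUT=(all ⊤)
  B2:  IN=(all ⊤)  OUT={b:3; rest ⊤}
  B3:  IN={b:3; rest ⊤}  OUT={b:3; rest ⊤}
  B4:  IN={b:3; rest ⊤}  OUT={b:5; rest ⊤}
  B5:  IN={b:5; rest ⊤}  OUT={b:5, c:3, e:1; rest ⊤}
  B6:  IN={b:5; rest ⊤}  OUT={b:5; rest ⊤}

Merge at B6: IN[B6] = OUT[B4] ⊔ OUT[B5] = {a: ⊤, b: 5, c: ⊤, d: ⊤, e: ⊤, f: ⊤}
Applying B6's transfer function to that IN value gives OUT[B6] (row B6 above).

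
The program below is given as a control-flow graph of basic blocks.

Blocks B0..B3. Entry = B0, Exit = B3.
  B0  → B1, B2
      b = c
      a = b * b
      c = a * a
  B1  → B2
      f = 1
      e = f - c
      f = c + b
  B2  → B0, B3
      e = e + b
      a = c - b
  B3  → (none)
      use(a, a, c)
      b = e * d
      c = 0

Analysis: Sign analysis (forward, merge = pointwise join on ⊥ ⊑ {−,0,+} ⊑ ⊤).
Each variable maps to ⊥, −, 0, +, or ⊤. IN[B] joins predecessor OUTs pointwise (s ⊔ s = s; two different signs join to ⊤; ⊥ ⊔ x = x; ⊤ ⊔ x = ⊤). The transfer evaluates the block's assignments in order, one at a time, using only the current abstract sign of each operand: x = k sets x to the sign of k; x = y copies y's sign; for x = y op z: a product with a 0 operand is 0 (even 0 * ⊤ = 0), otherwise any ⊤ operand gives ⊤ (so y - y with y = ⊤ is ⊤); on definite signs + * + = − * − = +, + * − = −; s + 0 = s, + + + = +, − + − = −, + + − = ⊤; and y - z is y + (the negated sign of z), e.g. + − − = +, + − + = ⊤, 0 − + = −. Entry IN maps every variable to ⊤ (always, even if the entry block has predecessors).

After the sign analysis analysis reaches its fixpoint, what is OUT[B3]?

Answer: {a: ⊤, b: ⊤, c: 0, d: ⊤, e: ⊤, f: ⊤}

Derivation:
Converged values:
  B0:  IN=(all ⊤)  OUT=(all ⊤)
  B1:  IN=(all ⊤)  OUT=(all ⊤)
  B2:  IN=(all ⊤)  OUT=(all ⊤)
  B3:  IN=(all ⊤)  OUT={c:0; rest ⊤}

Merge at B3: IN[B3] = OUT[B2] = {a: ⊤, b: ⊤, c: ⊤, d: ⊤, e: ⊤, f: ⊤}
Applying B3's transfer function to that IN value gives OUT[B3] (row B3 above).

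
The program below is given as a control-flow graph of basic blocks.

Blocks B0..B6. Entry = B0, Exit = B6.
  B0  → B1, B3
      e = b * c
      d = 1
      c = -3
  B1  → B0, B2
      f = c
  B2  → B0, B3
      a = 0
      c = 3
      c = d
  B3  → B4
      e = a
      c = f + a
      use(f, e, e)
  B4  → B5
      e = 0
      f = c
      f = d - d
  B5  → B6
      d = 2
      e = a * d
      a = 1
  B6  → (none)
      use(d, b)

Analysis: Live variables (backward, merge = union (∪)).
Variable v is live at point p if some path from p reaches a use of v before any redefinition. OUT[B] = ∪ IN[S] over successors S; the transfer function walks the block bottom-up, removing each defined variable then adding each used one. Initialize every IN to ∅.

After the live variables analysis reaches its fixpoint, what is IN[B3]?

Answer: {a, b, d, f}

Working:
Converged values:
  B0:   IN={a, b, c, f}   OUT={a, b, c, d, f}
  B1:   IN={a, b, c, d}   OUT={a, b, c, d, f}
  B2:   IN={b, d, f}   OUT={a, b, c, d, f}
  B3:   IN={a, b, d, f}   OUT={a, b, c, d}
  B4:   IN={a, b, c, d}   OUT={a, b}
  B5:   IN={a, b}   OUT={b, d}
  B6:   IN={b, d}   OUT={}

Merge at B3: OUT[B3] = IN[B4] = {a, b, c, d}
Applying B3's transfer function to that OUT value gives IN[B3] (row B3 above).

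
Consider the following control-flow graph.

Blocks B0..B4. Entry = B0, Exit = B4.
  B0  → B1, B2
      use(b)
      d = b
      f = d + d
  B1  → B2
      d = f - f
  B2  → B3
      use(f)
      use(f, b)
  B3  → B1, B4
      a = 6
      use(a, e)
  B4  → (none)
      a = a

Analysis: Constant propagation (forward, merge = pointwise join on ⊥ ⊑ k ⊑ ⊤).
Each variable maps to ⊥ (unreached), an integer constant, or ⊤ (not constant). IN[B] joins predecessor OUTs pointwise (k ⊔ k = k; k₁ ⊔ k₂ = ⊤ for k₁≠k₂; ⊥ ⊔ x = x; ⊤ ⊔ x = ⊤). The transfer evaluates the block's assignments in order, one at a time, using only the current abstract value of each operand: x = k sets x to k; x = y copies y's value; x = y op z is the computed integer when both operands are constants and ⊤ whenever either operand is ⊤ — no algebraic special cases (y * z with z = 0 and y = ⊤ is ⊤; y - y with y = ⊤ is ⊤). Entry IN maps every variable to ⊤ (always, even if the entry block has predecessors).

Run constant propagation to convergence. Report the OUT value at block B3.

Answer: {a: 6, b: ⊤, c: ⊤, d: ⊤, e: ⊤, f: ⊤}

Working:
Converged values:
  B0:  IN=(all ⊤)  OUT=(all ⊤)
  B1:  IN=(all ⊤)  OUT=(all ⊤)
  B2:  IN=(all ⊤)  OUT=(all ⊤)
  B3:  IN=(all ⊤)  OUT={a:6; rest ⊤}
  B4:  IN={a:6; rest ⊤}  OUT={a:6; rest ⊤}

Merge at B3: IN[B3] = OUT[B2] = {a: ⊤, b: ⊤, c: ⊤, d: ⊤, e: ⊤, f: ⊤}
Applying B3's transfer function to that IN value gives OUT[B3] (row B3 above).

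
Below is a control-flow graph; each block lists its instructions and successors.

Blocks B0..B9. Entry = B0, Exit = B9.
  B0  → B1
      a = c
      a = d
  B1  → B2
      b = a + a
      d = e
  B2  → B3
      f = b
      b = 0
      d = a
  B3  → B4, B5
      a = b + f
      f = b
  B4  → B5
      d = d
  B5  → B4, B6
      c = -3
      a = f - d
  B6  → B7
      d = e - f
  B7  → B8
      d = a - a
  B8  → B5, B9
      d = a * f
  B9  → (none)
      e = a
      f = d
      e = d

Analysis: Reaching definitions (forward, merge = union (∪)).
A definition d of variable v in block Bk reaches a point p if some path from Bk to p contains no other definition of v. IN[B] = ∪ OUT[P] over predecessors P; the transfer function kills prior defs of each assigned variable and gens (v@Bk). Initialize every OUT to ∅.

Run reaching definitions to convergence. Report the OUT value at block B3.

Answer: {a@B3, b@B2, d@B2, f@B3}

Derivation:
Per-block solution:
  B0: | IN={} | OUT={a@B0}
  B1: | IN={a@B0} | OUT={a@B0, b@B1, d@B1}
  B2: | IN={a@B0, b@B1, d@B1} | OUT={a@B0, b@B2, d@B2, f@B2}
  B3: | IN={a@B0, b@B2, d@B2, f@B2} | OUT={a@B3, b@B2, d@B2, f@B3}
  B4: | IN={a@B3, a@B5, b@B2, c@B5, d@B2, d@B4, d@B8, f@B3} | OUT={a@B3, a@B5, b@B2, c@B5, d@B4, f@B3}
  B5: | IN={a@B3, a@B5, b@B2, c@B5, d@B2, d@B4, d@B8, f@B3} | OUT={a@B5, b@B2, c@B5, d@B2, d@B4, d@B8, f@B3}
  B6: | IN={a@B5, b@B2, c@B5, d@B2, d@B4, d@B8, f@B3} | OUT={a@B5, b@B2, c@B5, d@B6, f@B3}
  B7: | IN={a@B5, b@B2, c@B5, d@B6, f@B3} | OUT={a@B5, b@B2, c@B5, d@B7, f@B3}
  B8: | IN={a@B5, b@B2, c@B5, d@B7, f@B3} | OUT={a@B5, b@B2, c@B5, d@B8, f@B3}
  B9: | IN={a@B5, b@B2, c@B5, d@B8, f@B3} | OUT={a@B5, b@B2, c@B5, d@B8, e@B9, f@B9}

Merge at B3: IN[B3] = OUT[B2] = {a@B0, b@B2, d@B2, f@B2}
Applying B3's transfer function to that IN value gives OUT[B3] (row B3 above).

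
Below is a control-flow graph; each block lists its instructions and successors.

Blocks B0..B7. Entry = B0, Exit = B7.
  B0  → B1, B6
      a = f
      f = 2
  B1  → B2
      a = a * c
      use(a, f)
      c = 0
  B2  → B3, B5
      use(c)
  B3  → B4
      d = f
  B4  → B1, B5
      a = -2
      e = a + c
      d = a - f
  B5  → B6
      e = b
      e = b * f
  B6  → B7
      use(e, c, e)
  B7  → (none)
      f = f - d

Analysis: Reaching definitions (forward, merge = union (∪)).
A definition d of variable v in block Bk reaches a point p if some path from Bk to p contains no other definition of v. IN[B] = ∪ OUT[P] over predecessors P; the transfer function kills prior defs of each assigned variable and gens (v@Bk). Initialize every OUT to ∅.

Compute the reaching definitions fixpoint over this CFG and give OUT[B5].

Per-block solution:
  B0: | IN={} | OUT={a@B0, f@B0}
  B1: | IN={a@B0, a@B4, c@B1, d@B4, e@B4, f@B0} | OUT={a@B1, c@B1, d@B4, e@B4, f@B0}
  B2: | IN={a@B1, c@B1, d@B4, e@B4, f@B0} | OUT={a@B1, c@B1, d@B4, e@B4, f@B0}
  B3: | IN={a@B1, c@B1, d@B4, e@B4, f@B0} | OUT={a@B1, c@B1, d@B3, e@B4, f@B0}
  B4: | IN={a@B1, c@B1, d@B3, e@B4, f@B0} | OUT={a@B4, c@B1, d@B4, e@B4, f@B0}
  B5: | IN={a@B1, a@B4, c@B1, d@B4, e@B4, f@B0} | OUT={a@B1, a@B4, c@B1, d@B4, e@B5, f@B0}
  B6: | IN={a@B0, a@B1, a@B4, c@B1, d@B4, e@B5, f@B0} | OUT={a@B0, a@B1, a@B4, c@B1, d@B4, e@B5, f@B0}
  B7: | IN={a@B0, a@B1, a@B4, c@B1, d@B4, e@B5, f@B0} | OUT={a@B0, a@B1, a@B4, c@B1, d@B4, e@B5, f@B7}

Merge at B5: IN[B5] = OUT[B2] ⊔ OUT[B4] = {a@B1, a@B4, c@B1, d@B4, e@B4, f@B0}
Applying B5's transfer function to that IN value gives OUT[B5] (row B5 above).

Answer: {a@B1, a@B4, c@B1, d@B4, e@B5, f@B0}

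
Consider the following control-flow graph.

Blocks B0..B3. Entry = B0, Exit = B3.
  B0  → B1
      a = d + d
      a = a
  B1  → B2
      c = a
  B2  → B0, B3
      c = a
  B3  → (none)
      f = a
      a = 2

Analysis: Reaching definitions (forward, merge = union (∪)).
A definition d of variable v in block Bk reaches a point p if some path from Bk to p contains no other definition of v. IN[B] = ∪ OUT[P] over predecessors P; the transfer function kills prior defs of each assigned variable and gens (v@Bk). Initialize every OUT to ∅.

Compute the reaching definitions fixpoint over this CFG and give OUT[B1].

Answer: {a@B0, c@B1}

Working:
Fixpoint table:
  B0:   IN={a@B0, c@B2}   OUT={a@B0, c@B2}
  B1:   IN={a@B0, c@B2}   OUT={a@B0, c@B1}
  B2:   IN={a@B0, c@B1}   OUT={a@B0, c@B2}
  B3:   IN={a@B0, c@B2}   OUT={a@B3, c@B2, f@B3}

Merge at B1: IN[B1] = OUT[B0] = {a@B0, c@B2}
Applying B1's transfer function to that IN value gives OUT[B1] (row B1 above).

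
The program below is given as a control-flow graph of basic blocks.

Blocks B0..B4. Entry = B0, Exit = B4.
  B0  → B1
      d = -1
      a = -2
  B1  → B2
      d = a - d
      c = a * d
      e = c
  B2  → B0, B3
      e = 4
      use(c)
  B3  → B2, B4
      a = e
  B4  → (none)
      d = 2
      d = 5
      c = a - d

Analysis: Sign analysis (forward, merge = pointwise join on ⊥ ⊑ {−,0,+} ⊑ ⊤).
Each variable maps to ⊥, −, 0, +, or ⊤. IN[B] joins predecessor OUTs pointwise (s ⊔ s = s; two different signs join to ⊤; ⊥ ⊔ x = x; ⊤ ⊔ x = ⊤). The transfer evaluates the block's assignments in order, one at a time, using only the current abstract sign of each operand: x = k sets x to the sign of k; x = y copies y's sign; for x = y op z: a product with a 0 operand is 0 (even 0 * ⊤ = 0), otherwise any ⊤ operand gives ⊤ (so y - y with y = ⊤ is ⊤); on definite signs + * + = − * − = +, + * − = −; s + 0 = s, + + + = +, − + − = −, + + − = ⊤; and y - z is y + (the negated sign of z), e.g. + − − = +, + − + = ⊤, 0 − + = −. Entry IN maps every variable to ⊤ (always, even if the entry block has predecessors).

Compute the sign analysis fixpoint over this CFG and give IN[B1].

Answer: {a: -, b: ⊤, c: ⊤, d: -, e: ⊤, f: ⊤}

Derivation:
Converged values:
  B0: | IN=(all ⊤) | OUT={a:-, d:-; rest ⊤}
  B1: | IN={a:-, d:-; rest ⊤} | OUT={a:-; rest ⊤}
  B2: | IN=(all ⊤) | OUT={e:+; rest ⊤}
  B3: | IN={e:+; rest ⊤} | OUT={a:+, e:+; rest ⊤}
  B4: | IN={a:+, e:+; rest ⊤} | OUT={a:+, d:+, e:+; rest ⊤}

Merge at B1: IN[B1] = OUT[B0] = {a: -, b: ⊤, c: ⊤, d: -, e: ⊤, f: ⊤}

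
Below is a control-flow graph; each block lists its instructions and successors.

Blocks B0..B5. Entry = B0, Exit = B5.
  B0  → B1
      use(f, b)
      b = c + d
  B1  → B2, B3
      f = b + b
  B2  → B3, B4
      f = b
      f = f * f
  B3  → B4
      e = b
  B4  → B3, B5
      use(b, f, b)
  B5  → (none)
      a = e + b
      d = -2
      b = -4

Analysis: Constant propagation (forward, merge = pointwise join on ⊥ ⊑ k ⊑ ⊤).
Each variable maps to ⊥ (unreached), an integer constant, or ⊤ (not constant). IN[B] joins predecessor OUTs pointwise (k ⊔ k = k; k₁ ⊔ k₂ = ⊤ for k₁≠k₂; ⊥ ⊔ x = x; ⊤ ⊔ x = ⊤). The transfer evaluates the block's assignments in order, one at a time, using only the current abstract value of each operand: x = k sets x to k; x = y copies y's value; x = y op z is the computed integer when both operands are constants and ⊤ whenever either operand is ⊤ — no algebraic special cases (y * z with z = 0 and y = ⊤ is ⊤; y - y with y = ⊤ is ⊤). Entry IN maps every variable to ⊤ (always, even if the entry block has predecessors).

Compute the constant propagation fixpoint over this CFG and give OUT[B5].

Answer: {a: ⊤, b: -4, c: ⊤, d: -2, e: ⊤, f: ⊤}

Working:
Converged values:
  B0:   IN=(all ⊤)   OUT=(all ⊤)
  B1:   IN=(all ⊤)   OUT=(all ⊤)
  B2:   IN=(all ⊤)   OUT=(all ⊤)
  B3:   IN=(all ⊤)   OUT=(all ⊤)
  B4:   IN=(all ⊤)   OUT=(all ⊤)
  B5:   IN=(all ⊤)   OUT={b:-4, d:-2; rest ⊤}

Merge at B5: IN[B5] = OUT[B4] = {a: ⊤, b: ⊤, c: ⊤, d: ⊤, e: ⊤, f: ⊤}
Applying B5's transfer function to that IN value gives OUT[B5] (row B5 above).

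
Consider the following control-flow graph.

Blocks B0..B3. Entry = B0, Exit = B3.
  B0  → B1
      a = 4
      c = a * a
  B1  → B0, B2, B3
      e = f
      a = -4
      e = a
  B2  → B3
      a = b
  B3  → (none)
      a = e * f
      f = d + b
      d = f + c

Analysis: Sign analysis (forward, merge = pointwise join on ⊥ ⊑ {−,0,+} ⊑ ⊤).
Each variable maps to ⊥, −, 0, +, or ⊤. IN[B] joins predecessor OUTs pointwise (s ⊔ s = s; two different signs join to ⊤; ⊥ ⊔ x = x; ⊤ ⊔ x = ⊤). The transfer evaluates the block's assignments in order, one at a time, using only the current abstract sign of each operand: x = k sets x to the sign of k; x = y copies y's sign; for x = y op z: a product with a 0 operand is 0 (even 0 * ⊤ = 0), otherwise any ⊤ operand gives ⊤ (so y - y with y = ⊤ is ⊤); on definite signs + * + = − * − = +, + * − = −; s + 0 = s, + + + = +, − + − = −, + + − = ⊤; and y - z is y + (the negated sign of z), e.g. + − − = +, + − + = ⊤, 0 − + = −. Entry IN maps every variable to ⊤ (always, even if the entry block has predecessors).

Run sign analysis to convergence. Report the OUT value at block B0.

Answer: {a: +, b: ⊤, c: +, d: ⊤, e: ⊤, f: ⊤}

Trace:
Fixpoint table:
  B0:  IN=(all ⊤)  OUT={a:+, c:+; rest ⊤}
  B1:  IN={a:+, c:+; rest ⊤}  OUT={a:-, c:+, e:-; rest ⊤}
  B2:  IN={a:-, c:+, e:-; rest ⊤}  OUT={c:+, e:-; rest ⊤}
  B3:  IN={c:+, e:-; rest ⊤}  OUT={c:+, e:-; rest ⊤}

Merge at B0 (entry node, so the boundary value (all ⊤) is joined with the incoming edge(s)): IN[B0] = (all ⊤) ⊔ OUT[B1] = {a: ⊤, b: ⊤, c: ⊤, d: ⊤, e: ⊤, f: ⊤}
Applying B0's transfer function to that IN value gives OUT[B0] (row B0 above).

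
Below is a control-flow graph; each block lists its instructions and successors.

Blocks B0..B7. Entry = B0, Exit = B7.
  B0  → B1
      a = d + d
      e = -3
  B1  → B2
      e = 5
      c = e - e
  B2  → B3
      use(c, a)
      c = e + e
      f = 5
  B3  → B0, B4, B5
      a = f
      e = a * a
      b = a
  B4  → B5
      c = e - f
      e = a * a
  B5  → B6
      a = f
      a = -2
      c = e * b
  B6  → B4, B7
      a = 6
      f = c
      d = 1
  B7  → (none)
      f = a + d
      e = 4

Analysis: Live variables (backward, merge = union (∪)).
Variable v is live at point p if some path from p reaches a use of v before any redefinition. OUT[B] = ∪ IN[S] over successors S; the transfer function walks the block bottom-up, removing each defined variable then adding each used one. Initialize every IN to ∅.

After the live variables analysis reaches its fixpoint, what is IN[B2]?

Converged values:
  B0:  IN={d}  OUT={a, d}
  B1:  IN={a, d}  OUT={a, c, d, e}
  B2:  IN={a, c, d, e}  OUT={d, f}
  B3:  IN={d, f}  OUT={a, b, d, e, f}
  B4:  IN={a, b, e, f}  OUT={b, e, f}
  B5:  IN={b, e, f}  OUT={b, c, e}
  B6:  IN={b, c, e}  OUT={a, b, d, e, f}
  B7:  IN={a, d}  OUT={}

Merge at B2: OUT[B2] = IN[B3] = {d, f}
Applying B2's transfer function to that OUT value gives IN[B2] (row B2 above).

Answer: {a, c, d, e}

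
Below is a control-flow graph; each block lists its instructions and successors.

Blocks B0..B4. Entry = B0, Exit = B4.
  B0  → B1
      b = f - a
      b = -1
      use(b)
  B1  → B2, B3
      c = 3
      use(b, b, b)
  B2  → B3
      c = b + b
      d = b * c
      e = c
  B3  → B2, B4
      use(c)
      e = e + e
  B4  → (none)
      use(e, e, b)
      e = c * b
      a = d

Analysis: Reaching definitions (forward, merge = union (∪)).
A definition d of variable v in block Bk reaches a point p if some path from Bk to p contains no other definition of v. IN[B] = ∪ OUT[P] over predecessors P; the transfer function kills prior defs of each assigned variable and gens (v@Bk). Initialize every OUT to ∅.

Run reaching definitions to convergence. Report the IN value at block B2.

Answer: {b@B0, c@B1, c@B2, d@B2, e@B3}

Trace:
Fixpoint table:
  B0:   IN={}   OUT={b@B0}
  B1:   IN={b@B0}   OUT={b@B0, c@B1}
  B2:   IN={b@B0, c@B1, c@B2, d@B2, e@B3}   OUT={b@B0, c@B2, d@B2, e@B2}
  B3:   IN={b@B0, c@B1, c@B2, d@B2, e@B2}   OUT={b@B0, c@B1, c@B2, d@B2, e@B3}
  B4:   IN={b@B0, c@B1, c@B2, d@B2, e@B3}   OUT={a@B4, b@B0, c@B1, c@B2, d@B2, e@B4}

Merge at B2: IN[B2] = OUT[B1] ⊔ OUT[B3] = {b@B0, c@B1, c@B2, d@B2, e@B3}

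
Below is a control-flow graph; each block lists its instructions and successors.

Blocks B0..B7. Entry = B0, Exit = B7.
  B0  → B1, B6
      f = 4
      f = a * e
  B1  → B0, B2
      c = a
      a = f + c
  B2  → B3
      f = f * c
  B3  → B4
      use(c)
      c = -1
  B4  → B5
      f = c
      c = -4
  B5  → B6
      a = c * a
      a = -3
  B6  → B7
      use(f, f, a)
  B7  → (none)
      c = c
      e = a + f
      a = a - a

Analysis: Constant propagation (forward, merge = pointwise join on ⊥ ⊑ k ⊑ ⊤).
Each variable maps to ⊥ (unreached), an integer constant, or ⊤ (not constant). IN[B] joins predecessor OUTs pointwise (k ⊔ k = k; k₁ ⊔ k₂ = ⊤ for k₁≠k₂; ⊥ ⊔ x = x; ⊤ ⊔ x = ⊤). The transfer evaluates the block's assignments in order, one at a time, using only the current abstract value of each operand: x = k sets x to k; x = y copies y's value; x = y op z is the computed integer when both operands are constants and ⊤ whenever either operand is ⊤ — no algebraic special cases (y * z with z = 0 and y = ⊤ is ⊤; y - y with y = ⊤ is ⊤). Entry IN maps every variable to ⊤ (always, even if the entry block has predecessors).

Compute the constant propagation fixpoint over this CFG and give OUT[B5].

Answer: {a: -3, b: ⊤, c: -4, d: ⊤, e: ⊤, f: -1}

Derivation:
Converged values:
  B0:  IN=(all ⊤)  OUT=(all ⊤)
  B1:  IN=(all ⊤)  OUT=(all ⊤)
  B2:  IN=(all ⊤)  OUT=(all ⊤)
  B3:  IN=(all ⊤)  OUT={c:-1; rest ⊤}
  B4:  IN={c:-1; rest ⊤}  OUT={c:-4, f:-1; rest ⊤}
  B5:  IN={c:-4, f:-1; rest ⊤}  OUT={a:-3, c:-4, f:-1; rest ⊤}
  B6:  IN=(all ⊤)  OUT=(all ⊤)
  B7:  IN=(all ⊤)  OUT=(all ⊤)

Merge at B5: IN[B5] = OUT[B4] = {a: ⊤, b: ⊤, c: -4, d: ⊤, e: ⊤, f: -1}
Applying B5's transfer function to that IN value gives OUT[B5] (row B5 above).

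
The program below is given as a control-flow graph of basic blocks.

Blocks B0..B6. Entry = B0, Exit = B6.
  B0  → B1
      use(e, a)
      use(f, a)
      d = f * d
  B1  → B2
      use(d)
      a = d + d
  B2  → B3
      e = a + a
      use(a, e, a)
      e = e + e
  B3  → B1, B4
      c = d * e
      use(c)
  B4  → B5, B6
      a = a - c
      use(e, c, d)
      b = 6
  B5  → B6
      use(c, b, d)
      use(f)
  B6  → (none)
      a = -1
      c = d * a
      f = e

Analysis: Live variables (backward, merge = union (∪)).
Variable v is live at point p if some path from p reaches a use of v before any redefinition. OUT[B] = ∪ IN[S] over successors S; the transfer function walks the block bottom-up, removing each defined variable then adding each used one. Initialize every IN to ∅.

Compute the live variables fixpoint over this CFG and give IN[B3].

Per-block solution:
  B0: | IN={a, d, e, f} | OUT={d, f}
  B1: | IN={d, f} | OUT={a, d, f}
  B2: | IN={a, d, f} | OUT={a, d, e, f}
  B3: | IN={a, d, e, f} | OUT={a, c, d, e, f}
  B4: | IN={a, c, d, e, f} | OUT={b, c, d, e, f}
  B5: | IN={b, c, d, e, f} | OUT={d, e}
  B6: | IN={d, e} | OUT={}

Merge at B3: OUT[B3] = IN[B1] ⊔ IN[B4] = {a, c, d, e, f}
Applying B3's transfer function to that OUT value gives IN[B3] (row B3 above).

Answer: {a, d, e, f}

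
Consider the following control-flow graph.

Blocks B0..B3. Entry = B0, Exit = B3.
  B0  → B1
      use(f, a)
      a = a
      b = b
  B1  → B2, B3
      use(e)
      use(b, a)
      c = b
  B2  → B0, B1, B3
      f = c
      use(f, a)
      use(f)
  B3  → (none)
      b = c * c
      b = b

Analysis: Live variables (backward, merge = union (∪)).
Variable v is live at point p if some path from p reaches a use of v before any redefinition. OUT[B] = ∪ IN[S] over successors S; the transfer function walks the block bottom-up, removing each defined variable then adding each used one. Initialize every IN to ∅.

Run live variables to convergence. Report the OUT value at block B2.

Per-block solution:
  B0:  IN={a, b, e, f}  OUT={a, b, e}
  B1:  IN={a, b, e}  OUT={a, b, c, e}
  B2:  IN={a, b, c, e}  OUT={a, b, c, e, f}
  B3:  IN={c}  OUT={}

Merge at B2: OUT[B2] = IN[B0] ⊔ IN[B1] ⊔ IN[B3] = {a, b, c, e, f}

Answer: {a, b, c, e, f}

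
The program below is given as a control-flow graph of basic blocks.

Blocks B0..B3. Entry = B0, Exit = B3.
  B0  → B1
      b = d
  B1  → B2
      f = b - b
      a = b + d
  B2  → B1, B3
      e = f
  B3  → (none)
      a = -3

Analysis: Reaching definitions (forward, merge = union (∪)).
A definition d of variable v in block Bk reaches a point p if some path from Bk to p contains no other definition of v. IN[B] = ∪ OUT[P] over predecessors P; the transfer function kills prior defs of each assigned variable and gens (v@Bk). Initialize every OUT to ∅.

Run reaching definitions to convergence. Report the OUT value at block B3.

Converged values:
  B0: | IN={} | OUT={b@B0}
  B1: | IN={a@B1, b@B0, e@B2, f@B1} | OUT={a@B1, b@B0, e@B2, f@B1}
  B2: | IN={a@B1, b@B0, e@B2, f@B1} | OUT={a@B1, b@B0, e@B2, f@B1}
  B3: | IN={a@B1, b@B0, e@B2, f@B1} | OUT={a@B3, b@B0, e@B2, f@B1}

Merge at B3: IN[B3] = OUT[B2] = {a@B1, b@B0, e@B2, f@B1}
Applying B3's transfer function to that IN value gives OUT[B3] (row B3 above).

Answer: {a@B3, b@B0, e@B2, f@B1}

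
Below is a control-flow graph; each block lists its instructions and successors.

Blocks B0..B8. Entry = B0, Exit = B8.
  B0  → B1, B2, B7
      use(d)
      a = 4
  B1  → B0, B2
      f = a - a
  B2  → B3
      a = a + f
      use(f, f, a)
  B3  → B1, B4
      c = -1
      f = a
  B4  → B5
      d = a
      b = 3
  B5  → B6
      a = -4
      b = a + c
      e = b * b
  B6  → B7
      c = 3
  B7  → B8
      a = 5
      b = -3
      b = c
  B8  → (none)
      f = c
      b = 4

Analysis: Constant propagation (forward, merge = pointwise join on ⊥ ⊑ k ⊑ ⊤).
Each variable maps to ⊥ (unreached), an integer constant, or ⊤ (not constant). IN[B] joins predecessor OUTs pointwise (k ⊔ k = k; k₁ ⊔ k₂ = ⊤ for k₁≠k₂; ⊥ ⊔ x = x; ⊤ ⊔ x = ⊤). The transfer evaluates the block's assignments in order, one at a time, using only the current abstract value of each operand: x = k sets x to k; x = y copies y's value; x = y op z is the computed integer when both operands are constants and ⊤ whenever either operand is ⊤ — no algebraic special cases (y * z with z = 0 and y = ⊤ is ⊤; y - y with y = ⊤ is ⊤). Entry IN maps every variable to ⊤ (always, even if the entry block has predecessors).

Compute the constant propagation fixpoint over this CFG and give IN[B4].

Converged values:
  B0: | IN=(all ⊤) | OUT={a:4; rest ⊤}
  B1: | IN=(all ⊤) | OUT=(all ⊤)
  B2: | IN=(all ⊤) | OUT=(all ⊤)
  B3: | IN=(all ⊤) | OUT={c:-1; rest ⊤}
  B4: | IN={c:-1; rest ⊤} | OUT={b:3, c:-1; rest ⊤}
  B5: | IN={b:3, c:-1; rest ⊤} | OUT={a:-4, b:-5, c:-1, e:25; rest ⊤}
  B6: | IN={a:-4, b:-5, c:-1, e:25; rest ⊤} | OUT={a:-4, b:-5, c:3, e:25; rest ⊤}
  B7: | IN=(all ⊤) | OUT={a:5; rest ⊤}
  B8: | IN={a:5; rest ⊤} | OUT={a:5, b:4; rest ⊤}

Merge at B4: IN[B4] = OUT[B3] = {a: ⊤, b: ⊤, c: -1, d: ⊤, e: ⊤, f: ⊤}

Answer: {a: ⊤, b: ⊤, c: -1, d: ⊤, e: ⊤, f: ⊤}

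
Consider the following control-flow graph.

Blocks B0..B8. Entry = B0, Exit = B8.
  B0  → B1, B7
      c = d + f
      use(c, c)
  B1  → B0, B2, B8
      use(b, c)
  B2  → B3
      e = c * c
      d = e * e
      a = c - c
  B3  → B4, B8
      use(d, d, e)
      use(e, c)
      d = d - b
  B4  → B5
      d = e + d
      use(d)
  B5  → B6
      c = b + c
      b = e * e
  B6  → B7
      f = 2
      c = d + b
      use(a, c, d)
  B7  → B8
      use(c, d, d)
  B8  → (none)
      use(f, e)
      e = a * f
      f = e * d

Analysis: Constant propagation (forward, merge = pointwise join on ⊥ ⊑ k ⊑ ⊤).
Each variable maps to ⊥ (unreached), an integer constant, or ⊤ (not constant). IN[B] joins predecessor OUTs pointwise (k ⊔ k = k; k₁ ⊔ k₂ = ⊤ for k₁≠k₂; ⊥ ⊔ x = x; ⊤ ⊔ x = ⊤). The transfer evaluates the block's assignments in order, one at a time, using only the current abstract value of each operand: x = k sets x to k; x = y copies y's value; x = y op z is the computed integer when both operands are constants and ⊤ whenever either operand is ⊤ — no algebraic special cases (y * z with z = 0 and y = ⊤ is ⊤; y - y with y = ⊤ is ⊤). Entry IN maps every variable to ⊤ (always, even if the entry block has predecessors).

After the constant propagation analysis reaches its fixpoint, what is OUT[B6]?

Fixpoint table:
  B0: | IN=(all ⊤) | OUT=(all ⊤)
  B1: | IN=(all ⊤) | OUT=(all ⊤)
  B2: | IN=(all ⊤) | OUT=(all ⊤)
  B3: | IN=(all ⊤) | OUT=(all ⊤)
  B4: | IN=(all ⊤) | OUT=(all ⊤)
  B5: | IN=(all ⊤) | OUT=(all ⊤)
  B6: | IN=(all ⊤) | OUT={f:2; rest ⊤}
  B7: | IN=(all ⊤) | OUT=(all ⊤)
  B8: | IN=(all ⊤) | OUT=(all ⊤)

Merge at B6: IN[B6] = OUT[B5] = {a: ⊤, b: ⊤, c: ⊤, d: ⊤, e: ⊤, f: ⊤}
Applying B6's transfer function to that IN value gives OUT[B6] (row B6 above).

Answer: {a: ⊤, b: ⊤, c: ⊤, d: ⊤, e: ⊤, f: 2}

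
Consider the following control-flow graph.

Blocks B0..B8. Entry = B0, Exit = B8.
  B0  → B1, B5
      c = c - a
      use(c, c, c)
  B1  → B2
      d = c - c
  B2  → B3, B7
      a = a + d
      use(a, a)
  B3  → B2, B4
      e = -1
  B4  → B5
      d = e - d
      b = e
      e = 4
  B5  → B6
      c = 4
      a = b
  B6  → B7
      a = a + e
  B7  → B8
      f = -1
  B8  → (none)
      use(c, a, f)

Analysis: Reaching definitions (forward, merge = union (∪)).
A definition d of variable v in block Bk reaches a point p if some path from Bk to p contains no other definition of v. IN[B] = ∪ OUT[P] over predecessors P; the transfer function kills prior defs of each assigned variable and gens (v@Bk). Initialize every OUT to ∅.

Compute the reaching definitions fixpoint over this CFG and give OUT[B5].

Converged values:
  B0:  IN={}  OUT={c@B0}
  B1:  IN={c@B0}  OUT={c@B0, d@B1}
  B2:  IN={a@B2, c@B0, d@B1, e@B3}  OUT={a@B2, c@B0, d@B1, e@B3}
  B3:  IN={a@B2, c@B0, d@B1, e@B3}  OUT={a@B2, c@B0, d@B1, e@B3}
  B4:  IN={a@B2, c@B0, d@B1, e@B3}  OUT={a@B2, b@B4, c@B0, d@B4, e@B4}
  B5:  IN={a@B2, b@B4, c@B0, d@B4, e@B4}  OUT={a@B5, b@B4, c@B5, d@B4, e@B4}
  B6:  IN={a@B5, b@B4, c@B5, d@B4, e@B4}  OUT={a@B6, b@B4, c@B5, d@B4, e@B4}
  B7:  IN={a@B2, a@B6, b@B4, c@B0, c@B5, d@B1, d@B4, e@B3, e@B4}  OUT={a@B2, a@B6, b@B4, c@B0, c@B5, d@B1, d@B4, e@B3, e@B4, f@B7}
  B8:  IN={a@B2, a@B6, b@B4, c@B0, c@B5, d@B1, d@B4, e@B3, e@B4, f@B7}  OUT={a@B2, a@B6, b@B4, c@B0, c@B5, d@B1, d@B4, e@B3, e@B4, f@B7}

Merge at B5: IN[B5] = OUT[B0] ⊔ OUT[B4] = {a@B2, b@B4, c@B0, d@B4, e@B4}
Applying B5's transfer function to that IN value gives OUT[B5] (row B5 above).

Answer: {a@B5, b@B4, c@B5, d@B4, e@B4}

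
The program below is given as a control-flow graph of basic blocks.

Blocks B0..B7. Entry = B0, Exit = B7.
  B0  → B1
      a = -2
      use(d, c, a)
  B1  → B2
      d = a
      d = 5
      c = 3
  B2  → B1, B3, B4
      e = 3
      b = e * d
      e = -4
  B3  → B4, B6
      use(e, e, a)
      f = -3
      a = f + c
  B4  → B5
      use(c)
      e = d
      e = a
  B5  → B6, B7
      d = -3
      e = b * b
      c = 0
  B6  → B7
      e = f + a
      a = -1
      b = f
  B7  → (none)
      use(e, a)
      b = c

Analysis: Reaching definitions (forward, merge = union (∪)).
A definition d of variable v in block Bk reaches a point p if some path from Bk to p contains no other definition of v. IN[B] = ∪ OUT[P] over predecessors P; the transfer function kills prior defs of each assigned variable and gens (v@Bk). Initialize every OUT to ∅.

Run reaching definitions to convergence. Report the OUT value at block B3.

Answer: {a@B3, b@B2, c@B1, d@B1, e@B2, f@B3}

Working:
Converged values:
  B0:  IN={}  OUT={a@B0}
  B1:  IN={a@B0, b@B2, c@B1, d@B1, e@B2}  OUT={a@B0, b@B2, c@B1, d@B1, e@B2}
  B2:  IN={a@B0, b@B2, c@B1, d@B1, e@B2}  OUT={a@B0, b@B2, c@B1, d@B1, e@B2}
  B3:  IN={a@B0, b@B2, c@B1, d@B1, e@B2}  OUT={a@B3, b@B2, c@B1, d@B1, e@B2, f@B3}
  B4:  IN={a@B0, a@B3, b@B2, c@B1, d@B1, e@B2, f@B3}  OUT={a@B0, a@B3, b@B2, c@B1, d@B1, e@B4, f@B3}
  B5:  IN={a@B0, a@B3, b@B2, c@B1, d@B1, e@B4, f@B3}  OUT={a@B0, a@B3, b@B2, c@B5, d@B5, e@B5, f@B3}
  B6:  IN={a@B0, a@B3, b@B2, c@B1, c@B5, d@B1, d@B5, e@B2, e@B5, f@B3}  OUT={a@B6, b@B6, c@B1, c@B5, d@B1, d@B5, e@B6, f@B3}
  B7:  IN={a@B0, a@B3, a@B6, b@B2, b@B6, c@B1, c@B5, d@B1, d@B5, e@B5, e@B6, f@B3}  OUT={a@B0, a@B3, a@B6, b@B7, c@B1, c@B5, d@B1, d@B5, e@B5, e@B6, f@B3}

Merge at B3: IN[B3] = OUT[B2] = {a@B0, b@B2, c@B1, d@B1, e@B2}
Applying B3's transfer function to that IN value gives OUT[B3] (row B3 above).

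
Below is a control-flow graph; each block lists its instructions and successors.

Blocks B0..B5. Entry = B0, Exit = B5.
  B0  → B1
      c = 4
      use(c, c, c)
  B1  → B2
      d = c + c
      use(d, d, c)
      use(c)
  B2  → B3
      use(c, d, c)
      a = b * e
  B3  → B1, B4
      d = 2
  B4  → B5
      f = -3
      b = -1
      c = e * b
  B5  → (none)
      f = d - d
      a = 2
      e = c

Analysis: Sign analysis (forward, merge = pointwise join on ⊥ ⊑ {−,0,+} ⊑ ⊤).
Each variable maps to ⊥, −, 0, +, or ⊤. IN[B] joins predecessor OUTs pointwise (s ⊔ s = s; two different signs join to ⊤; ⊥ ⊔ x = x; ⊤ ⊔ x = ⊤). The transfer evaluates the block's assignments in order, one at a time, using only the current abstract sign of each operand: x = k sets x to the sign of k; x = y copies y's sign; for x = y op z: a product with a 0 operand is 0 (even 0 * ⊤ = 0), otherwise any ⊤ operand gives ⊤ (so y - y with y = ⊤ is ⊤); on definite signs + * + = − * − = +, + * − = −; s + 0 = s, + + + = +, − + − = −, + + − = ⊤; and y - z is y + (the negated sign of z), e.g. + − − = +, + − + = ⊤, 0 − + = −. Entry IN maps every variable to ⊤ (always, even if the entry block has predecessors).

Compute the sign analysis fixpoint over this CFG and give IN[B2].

Fixpoint table:
  B0:   IN=(all ⊤)   OUT={c:+; rest ⊤}
  B1:   IN={c:+; rest ⊤}   OUT={c:+, d:+; rest ⊤}
  B2:   IN={c:+, d:+; rest ⊤}   OUT={c:+, d:+; rest ⊤}
  B3:   IN={c:+, d:+; rest ⊤}   OUT={c:+, d:+; rest ⊤}
  B4:   IN={c:+, d:+; rest ⊤}   OUT={b:-, d:+, f:-; rest ⊤}
  B5:   IN={b:-, d:+, f:-; rest ⊤}   OUT={a:+, b:-, d:+; rest ⊤}

Merge at B2: IN[B2] = OUT[B1] = {a: ⊤, b: ⊤, c: +, d: +, e: ⊤, f: ⊤}

Answer: {a: ⊤, b: ⊤, c: +, d: +, e: ⊤, f: ⊤}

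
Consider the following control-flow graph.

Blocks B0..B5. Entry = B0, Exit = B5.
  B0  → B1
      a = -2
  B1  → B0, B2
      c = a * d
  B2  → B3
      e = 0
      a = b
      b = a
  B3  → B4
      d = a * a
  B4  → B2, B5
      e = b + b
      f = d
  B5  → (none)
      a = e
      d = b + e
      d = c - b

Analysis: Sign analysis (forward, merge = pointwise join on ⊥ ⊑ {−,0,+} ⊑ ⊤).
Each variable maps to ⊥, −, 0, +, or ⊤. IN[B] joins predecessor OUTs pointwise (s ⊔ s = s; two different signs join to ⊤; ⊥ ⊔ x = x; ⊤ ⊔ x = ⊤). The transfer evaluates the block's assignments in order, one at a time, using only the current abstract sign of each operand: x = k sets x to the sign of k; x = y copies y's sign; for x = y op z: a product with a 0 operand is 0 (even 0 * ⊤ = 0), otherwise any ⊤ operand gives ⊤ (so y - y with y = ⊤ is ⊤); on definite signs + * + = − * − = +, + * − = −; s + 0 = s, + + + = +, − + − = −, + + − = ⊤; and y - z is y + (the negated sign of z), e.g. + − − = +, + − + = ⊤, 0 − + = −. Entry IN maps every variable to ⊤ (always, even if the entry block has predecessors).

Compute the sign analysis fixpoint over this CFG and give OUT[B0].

Answer: {a: -, b: ⊤, c: ⊤, d: ⊤, e: ⊤, f: ⊤}

Trace:
Per-block solution:
  B0:   IN=(all ⊤)   OUT={a:-; rest ⊤}
  B1:   IN={a:-; rest ⊤}   OUT={a:-; rest ⊤}
  B2:   IN=(all ⊤)   OUT={e:0; rest ⊤}
  B3:   IN={e:0; rest ⊤}   OUT={e:0; rest ⊤}
  B4:   IN={e:0; rest ⊤}   OUT=(all ⊤)
  B5:   IN=(all ⊤)   OUT=(all ⊤)

Merge at B0 (entry node, so the boundary value (all ⊤) is joined with the incoming edge(s)): IN[B0] = (all ⊤) ⊔ OUT[B1] = {a: ⊤, b: ⊤, c: ⊤, d: ⊤, e: ⊤, f: ⊤}
Applying B0's transfer function to that IN value gives OUT[B0] (row B0 above).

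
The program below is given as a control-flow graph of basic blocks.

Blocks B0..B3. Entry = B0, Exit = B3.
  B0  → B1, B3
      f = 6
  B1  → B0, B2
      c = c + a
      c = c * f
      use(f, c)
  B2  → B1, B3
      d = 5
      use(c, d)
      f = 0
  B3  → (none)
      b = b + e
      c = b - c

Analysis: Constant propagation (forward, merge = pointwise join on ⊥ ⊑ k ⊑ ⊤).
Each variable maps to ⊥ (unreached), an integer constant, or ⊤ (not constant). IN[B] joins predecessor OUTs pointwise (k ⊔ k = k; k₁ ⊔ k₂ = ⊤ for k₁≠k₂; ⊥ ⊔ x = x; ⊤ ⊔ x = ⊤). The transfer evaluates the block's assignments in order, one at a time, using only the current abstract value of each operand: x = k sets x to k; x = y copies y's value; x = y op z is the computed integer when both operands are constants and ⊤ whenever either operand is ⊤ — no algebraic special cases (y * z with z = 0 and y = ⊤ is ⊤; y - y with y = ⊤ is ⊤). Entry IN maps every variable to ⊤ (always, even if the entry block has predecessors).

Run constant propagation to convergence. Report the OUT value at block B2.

Per-block solution:
  B0:  IN=(all ⊤)  OUT={f:6; rest ⊤}
  B1:  IN=(all ⊤)  OUT=(all ⊤)
  B2:  IN=(all ⊤)  OUT={d:5, f:0; rest ⊤}
  B3:  IN=(all ⊤)  OUT=(all ⊤)

Merge at B2: IN[B2] = OUT[B1] = {a: ⊤, b: ⊤, c: ⊤, d: ⊤, e: ⊤, f: ⊤}
Applying B2's transfer function to that IN value gives OUT[B2] (row B2 above).

Answer: {a: ⊤, b: ⊤, c: ⊤, d: 5, e: ⊤, f: 0}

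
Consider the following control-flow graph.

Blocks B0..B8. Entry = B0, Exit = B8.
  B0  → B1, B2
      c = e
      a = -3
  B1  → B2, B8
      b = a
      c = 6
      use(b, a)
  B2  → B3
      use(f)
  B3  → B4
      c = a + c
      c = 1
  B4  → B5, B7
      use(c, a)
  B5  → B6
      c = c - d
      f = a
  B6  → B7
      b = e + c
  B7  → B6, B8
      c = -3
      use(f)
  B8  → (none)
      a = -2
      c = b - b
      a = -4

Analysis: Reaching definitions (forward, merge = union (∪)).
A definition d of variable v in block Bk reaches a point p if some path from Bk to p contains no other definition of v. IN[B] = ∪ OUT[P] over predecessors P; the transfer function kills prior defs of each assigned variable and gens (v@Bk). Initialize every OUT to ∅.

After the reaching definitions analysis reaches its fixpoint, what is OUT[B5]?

Answer: {a@B0, b@B1, c@B5, f@B5}

Derivation:
Per-block solution:
  B0:   IN={}   OUT={a@B0, c@B0}
  B1:   IN={a@B0, c@B0}   OUT={a@B0, b@B1, c@B1}
  B2:   IN={a@B0, b@B1, c@B0, c@B1}   OUT={a@B0, b@B1, c@B0, c@B1}
  B3:   IN={a@B0, b@B1, c@B0, c@B1}   OUT={a@B0, b@B1, c@B3}
  B4:   IN={a@B0, b@B1, c@B3}   OUT={a@B0, b@B1, c@B3}
  B5:   IN={a@B0, b@B1, c@B3}   OUT={a@B0, b@B1, c@B5, f@B5}
  B6:   IN={a@B0, b@B1, b@B6, c@B5, c@B7, f@B5}   OUT={a@B0, b@B6, c@B5, c@B7, f@B5}
  B7:   IN={a@B0, b@B1, b@B6, c@B3, c@B5, c@B7, f@B5}   OUT={a@B0, b@B1, b@B6, c@B7, f@B5}
  B8:   IN={a@B0, b@B1, b@B6, c@B1, c@B7, f@B5}   OUT={a@B8, b@B1, b@B6, c@B8, f@B5}

Merge at B5: IN[B5] = OUT[B4] = {a@B0, b@B1, c@B3}
Applying B5's transfer function to that IN value gives OUT[B5] (row B5 above).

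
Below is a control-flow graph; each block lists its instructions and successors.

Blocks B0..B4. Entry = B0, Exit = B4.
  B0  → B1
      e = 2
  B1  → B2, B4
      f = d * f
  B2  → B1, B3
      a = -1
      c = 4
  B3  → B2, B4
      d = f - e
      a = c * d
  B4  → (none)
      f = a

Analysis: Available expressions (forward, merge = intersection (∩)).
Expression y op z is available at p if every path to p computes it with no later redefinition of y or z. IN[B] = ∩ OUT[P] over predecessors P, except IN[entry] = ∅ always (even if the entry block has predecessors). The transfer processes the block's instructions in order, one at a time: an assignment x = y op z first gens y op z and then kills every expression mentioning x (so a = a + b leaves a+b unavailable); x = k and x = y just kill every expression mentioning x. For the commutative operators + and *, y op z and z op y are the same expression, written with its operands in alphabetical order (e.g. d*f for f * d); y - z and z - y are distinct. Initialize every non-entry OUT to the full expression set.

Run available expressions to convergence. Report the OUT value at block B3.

Converged values:
  B0:   IN={}   OUT={}
  B1:   IN={}   OUT={}
  B2:   IN={}   OUT={}
  B3:   IN={}   OUT={c*d, f-e}
  B4:   IN={}   OUT={}

Merge at B3: IN[B3] = OUT[B2] = {}
Applying B3's transfer function to that IN value gives OUT[B3] (row B3 above).

Answer: {c*d, f-e}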